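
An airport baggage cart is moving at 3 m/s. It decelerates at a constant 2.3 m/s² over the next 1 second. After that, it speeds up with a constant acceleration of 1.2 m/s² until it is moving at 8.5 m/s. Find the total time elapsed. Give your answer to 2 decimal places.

7.50 s

Phase 1 (decelerating): v₀ = 3.00 m/s, a = -2.3 m/s².
v = v₀ + at = 3.00 + (-2.3)(1) = 0.700 m/s
Δx = v₀t + ½at² = 3.00·1 + 0.5·-2.3·1² = 1.85 m

Phase 2 (accelerating): v₀ = 0.700 m/s, a = 1.2 m/s².
v = v₀ + at → t = (8.5 − 0.700) / 1.2 = 6.50 s
v² = v₀² + 2aΔx → Δx = (8.5² − 0.700²)/(2·1.2) = 29.9 m
Total time = 1.00 + 6.50 = 7.50 s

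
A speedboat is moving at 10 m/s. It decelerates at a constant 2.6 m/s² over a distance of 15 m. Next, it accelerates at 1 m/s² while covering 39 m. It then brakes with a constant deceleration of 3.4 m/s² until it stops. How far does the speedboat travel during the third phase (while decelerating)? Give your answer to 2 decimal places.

14.71 m

Phase 1 (decelerating): v₀ = 10.0 m/s, a = -2.6 m/s².
v² = v₀² + 2aΔx = 10.0² + 2·-2.6·15 = 22.0 → v = 4.69 m/s
t = (v − v₀)/a = (4.69 − 10.0)/-2.6 = 2.04 s

Phase 2 (accelerating): v₀ = 4.69 m/s, a = 1 m/s².
v² = v₀² + 2aΔx = 4.69² + 2·1·39 = 100 → v = 10.0 m/s
t = (v − v₀)/a = (10.0 − 4.69)/1 = 5.31 s

Phase 3 (decelerating): v₀ = 10.0 m/s, a = -3.4 m/s².
v = v₀ + at → t = (0 − 10.0) / -3.4 = 2.94 s
v² = v₀² + 2aΔx → Δx = (0² − 10.0²)/(2·-3.4) = 14.7 m
Distance in phase 3 = 14.7 m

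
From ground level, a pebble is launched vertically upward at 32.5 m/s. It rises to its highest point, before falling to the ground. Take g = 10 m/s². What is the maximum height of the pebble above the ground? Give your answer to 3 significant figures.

52.8 m

Phase 1 (rising): v₀ = 32.5 m/s, a = -10 m/s².
v = v₀ + at → t = (0 − 32.5) / -10 = 3.25 s
v² = v₀² + 2aΔx → Δx = (0² − 32.5²)/(2·-10) = 52.8 m
Maximum height = 52.8 m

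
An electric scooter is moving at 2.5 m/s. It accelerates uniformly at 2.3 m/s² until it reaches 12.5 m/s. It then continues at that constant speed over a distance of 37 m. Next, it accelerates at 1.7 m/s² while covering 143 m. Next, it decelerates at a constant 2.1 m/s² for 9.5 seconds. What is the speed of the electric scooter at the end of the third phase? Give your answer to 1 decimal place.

Phase 1 (accelerating): v₀ = 2.50 m/s, a = 2.3 m/s².
v = v₀ + at → t = (12.5 − 2.50) / 2.3 = 4.35 s
v² = v₀² + 2aΔx → Δx = (12.5² − 2.50²)/(2·2.3) = 32.6 m

Phase 2 (constant speed): v₀ = 12.5 m/s, a = 0 m/s².
Constant speed: t = d/v = 37/12.5 = 2.96 s

Phase 3 (accelerating): v₀ = 12.5 m/s, a = 1.7 m/s².
v² = v₀² + 2aΔx = 12.5² + 2·1.7·143 = 642 → v = 25.3 m/s
t = (v − v₀)/a = (25.3 − 12.5)/1.7 = 7.56 s
Speed at end of phase 3 = 25.3 m/s

25.3 m/s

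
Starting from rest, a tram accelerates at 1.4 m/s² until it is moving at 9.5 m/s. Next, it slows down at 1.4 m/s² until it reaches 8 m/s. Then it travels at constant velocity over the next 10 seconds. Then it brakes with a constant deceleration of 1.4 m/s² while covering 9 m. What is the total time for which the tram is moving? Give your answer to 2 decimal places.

Phase 1 (accelerating): v₀ = 0 m/s, a = 1.4 m/s².
v = v₀ + at → t = (9.5 − 0) / 1.4 = 6.79 s
v² = v₀² + 2aΔx → Δx = (9.5² − 0²)/(2·1.4) = 32.2 m

Phase 2 (decelerating): v₀ = 9.50 m/s, a = -1.4 m/s².
v = v₀ + at → t = (8 − 9.50) / -1.4 = 1.07 s
v² = v₀² + 2aΔx → Δx = (8² − 9.50²)/(2·-1.4) = 9.38 m

Phase 3 (constant speed): v₀ = 8.00 m/s, a = 0 m/s².
v = v₀ + at = 8.00 + (0)(10) = 8.00 m/s
Δx = v₀t + ½at² = 8.00·10 + 0.5·0·10² = 80.0 m

Phase 4 (decelerating): v₀ = 8.00 m/s, a = -1.4 m/s².
v² = v₀² + 2aΔx = 8.00² + 2·-1.4·9 = 38.8 → v = 6.23 m/s
t = (v − v₀)/a = (6.23 − 8.00)/-1.4 = 1.27 s
Total time = 6.79 + 1.07 + 10.0 + 1.27 = 19.1 s

19.12 s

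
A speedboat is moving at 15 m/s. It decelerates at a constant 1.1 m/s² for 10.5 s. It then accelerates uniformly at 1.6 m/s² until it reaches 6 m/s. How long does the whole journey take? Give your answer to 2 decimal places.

Phase 1 (decelerating): v₀ = 15.0 m/s, a = -1.1 m/s².
v = v₀ + at = 15.0 + (-1.1)(10.5) = 3.45 m/s
Δx = v₀t + ½at² = 15.0·10.5 + 0.5·-1.1·10.5² = 96.9 m

Phase 2 (accelerating): v₀ = 3.45 m/s, a = 1.6 m/s².
v = v₀ + at → t = (6 − 3.45) / 1.6 = 1.59 s
v² = v₀² + 2aΔx → Δx = (6² − 3.45²)/(2·1.6) = 7.53 m
Total time = 10.5 + 1.59 = 12.1 s

12.09 s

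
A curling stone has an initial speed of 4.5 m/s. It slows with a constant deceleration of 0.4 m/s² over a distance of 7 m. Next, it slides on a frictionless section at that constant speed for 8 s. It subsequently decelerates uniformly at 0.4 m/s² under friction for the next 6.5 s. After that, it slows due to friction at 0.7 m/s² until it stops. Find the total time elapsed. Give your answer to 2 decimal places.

17.93 s

Phase 1 (decelerating): v₀ = 4.50 m/s, a = -0.4 m/s².
v² = v₀² + 2aΔx = 4.50² + 2·-0.4·7 = 14.6 → v = 3.83 m/s
t = (v − v₀)/a = (3.83 − 4.50)/-0.4 = 1.68 s

Phase 2 (constant speed): v₀ = 3.83 m/s, a = 0 m/s².
v = v₀ + at = 3.83 + (0)(8) = 3.83 m/s
Δx = v₀t + ½at² = 3.83·8 + 0.5·0·8² = 30.6 m

Phase 3 (decelerating): v₀ = 3.83 m/s, a = -0.4 m/s².
v = v₀ + at = 3.83 + (-0.4)(6.5) = 1.23 m/s
Δx = v₀t + ½at² = 3.83·6.5 + 0.5·-0.4·6.5² = 16.4 m

Phase 4 (decelerating): v₀ = 1.23 m/s, a = -0.7 m/s².
v = v₀ + at → t = (0 − 1.23) / -0.7 = 1.75 s
v² = v₀² + 2aΔx → Δx = (0² − 1.23²)/(2·-0.7) = 1.08 m
Total time = 1.68 + 8.00 + 6.50 + 1.75 = 17.9 s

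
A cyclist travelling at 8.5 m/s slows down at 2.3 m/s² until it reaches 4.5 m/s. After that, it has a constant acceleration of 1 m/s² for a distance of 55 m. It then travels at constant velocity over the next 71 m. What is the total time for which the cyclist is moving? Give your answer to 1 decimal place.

Phase 1 (decelerating): v₀ = 8.50 m/s, a = -2.3 m/s².
v = v₀ + at → t = (4.5 − 8.50) / -2.3 = 1.74 s
v² = v₀² + 2aΔx → Δx = (4.5² − 8.50²)/(2·-2.3) = 11.3 m

Phase 2 (accelerating): v₀ = 4.50 m/s, a = 1 m/s².
v² = v₀² + 2aΔx = 4.50² + 2·1·55 = 130 → v = 11.4 m/s
t = (v − v₀)/a = (11.4 − 4.50)/1 = 6.91 s

Phase 3 (constant speed): v₀ = 11.4 m/s, a = 0 m/s².
Constant speed: t = d/v = 71/11.4 = 6.22 s
Total time = 1.74 + 6.91 + 6.22 = 14.9 s

14.9 s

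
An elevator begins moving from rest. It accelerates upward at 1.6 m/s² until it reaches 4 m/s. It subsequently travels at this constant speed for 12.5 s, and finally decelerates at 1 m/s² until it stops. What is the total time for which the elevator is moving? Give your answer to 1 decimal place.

Phase 1 (accelerating): v₀ = 0 m/s, a = 1.6 m/s².
v = v₀ + at → t = (4 − 0) / 1.6 = 2.50 s
v² = v₀² + 2aΔx → Δx = (4² − 0²)/(2·1.6) = 5.00 m

Phase 2 (constant speed): v₀ = 4.00 m/s, a = 0 m/s².
v = v₀ + at = 4.00 + (0)(12.5) = 4.00 m/s
Δx = v₀t + ½at² = 4.00·12.5 + 0.5·0·12.5² = 50.0 m

Phase 3 (decelerating): v₀ = 4.00 m/s, a = -1 m/s².
v = v₀ + at → t = (0 − 4.00) / -1 = 4.00 s
v² = v₀² + 2aΔx → Δx = (0² − 4.00²)/(2·-1) = 8.00 m
Total time = 2.50 + 12.5 + 4.00 = 19.0 s

19.0 s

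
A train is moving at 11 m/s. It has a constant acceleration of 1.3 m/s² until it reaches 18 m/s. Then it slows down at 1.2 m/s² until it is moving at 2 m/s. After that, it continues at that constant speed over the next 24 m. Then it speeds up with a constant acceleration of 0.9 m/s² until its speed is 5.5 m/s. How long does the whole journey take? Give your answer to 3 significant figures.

Phase 1 (accelerating): v₀ = 11.0 m/s, a = 1.3 m/s².
v = v₀ + at → t = (18 − 11.0) / 1.3 = 5.38 s
v² = v₀² + 2aΔx → Δx = (18² − 11.0²)/(2·1.3) = 78.1 m

Phase 2 (decelerating): v₀ = 18.0 m/s, a = -1.2 m/s².
v = v₀ + at → t = (2 − 18.0) / -1.2 = 13.3 s
v² = v₀² + 2aΔx → Δx = (2² − 18.0²)/(2·-1.2) = 133 m

Phase 3 (constant speed): v₀ = 2.00 m/s, a = 0 m/s².
Constant speed: t = d/v = 24/2.00 = 12.0 s

Phase 4 (accelerating): v₀ = 2.00 m/s, a = 0.9 m/s².
v = v₀ + at → t = (5.5 − 2.00) / 0.9 = 3.89 s
v² = v₀² + 2aΔx → Δx = (5.5² − 2.00²)/(2·0.9) = 14.6 m
Total time = 5.38 + 13.3 + 12.0 + 3.89 = 34.6 s

34.6 s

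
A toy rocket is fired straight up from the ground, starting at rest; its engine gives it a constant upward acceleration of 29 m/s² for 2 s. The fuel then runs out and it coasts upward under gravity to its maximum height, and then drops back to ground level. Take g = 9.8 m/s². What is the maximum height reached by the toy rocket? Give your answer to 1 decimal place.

Phase 1 (powered ascent): v₀ = 0 m/s, a = 29 m/s².
v = v₀ + at = 0 + (29)(2) = 58.0 m/s
Δx = v₀t + ½at² = 0·2 + 0.5·29·2² = 58.0 m

Phase 2 (coasting upward): v₀ = 58.0 m/s, a = -9.8 m/s².
v = v₀ + at → t = (0 − 58.0) / -9.8 = 5.92 s
v² = v₀² + 2aΔx → Δx = (0² − 58.0²)/(2·-9.8) = 172 m
Maximum height = 58.0 + 172 = 230 m

229.6 m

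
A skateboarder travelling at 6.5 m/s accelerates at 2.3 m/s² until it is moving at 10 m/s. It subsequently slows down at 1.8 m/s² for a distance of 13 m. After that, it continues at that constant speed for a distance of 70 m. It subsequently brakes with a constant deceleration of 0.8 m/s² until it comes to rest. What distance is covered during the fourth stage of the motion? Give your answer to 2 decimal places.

33.25 m

Phase 1 (accelerating): v₀ = 6.50 m/s, a = 2.3 m/s².
v = v₀ + at → t = (10 − 6.50) / 2.3 = 1.52 s
v² = v₀² + 2aΔx → Δx = (10² − 6.50²)/(2·2.3) = 12.6 m

Phase 2 (decelerating): v₀ = 10.0 m/s, a = -1.8 m/s².
v² = v₀² + 2aΔx = 10.0² + 2·-1.8·13 = 53.2 → v = 7.29 m/s
t = (v − v₀)/a = (7.29 − 10.0)/-1.8 = 1.50 s

Phase 3 (constant speed): v₀ = 7.29 m/s, a = 0 m/s².
Constant speed: t = d/v = 70/7.29 = 9.60 s

Phase 4 (decelerating): v₀ = 7.29 m/s, a = -0.8 m/s².
v = v₀ + at → t = (0 − 7.29) / -0.8 = 9.12 s
v² = v₀² + 2aΔx → Δx = (0² − 7.29²)/(2·-0.8) = 33.2 m
Distance in phase 4 = 33.2 m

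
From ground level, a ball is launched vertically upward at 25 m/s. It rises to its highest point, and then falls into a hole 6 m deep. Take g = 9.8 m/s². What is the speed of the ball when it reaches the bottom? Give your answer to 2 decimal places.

27.25 m/s

Phase 1 (rising): v₀ = 25.0 m/s, a = -9.8 m/s².
v = v₀ + at → t = (0 − 25.0) / -9.8 = 2.55 s
v² = v₀² + 2aΔx → Δx = (0² − 25.0²)/(2·-9.8) = 31.9 m

Phase 2 (falling): v₀ = 0 m/s, a = -9.8 m/s².
Falls 37.9 m from rest: t = √(2·37.9/9.8) = 2.78 s; v = g·t = 27.3 m/s.
Final speed = 27.3 m/s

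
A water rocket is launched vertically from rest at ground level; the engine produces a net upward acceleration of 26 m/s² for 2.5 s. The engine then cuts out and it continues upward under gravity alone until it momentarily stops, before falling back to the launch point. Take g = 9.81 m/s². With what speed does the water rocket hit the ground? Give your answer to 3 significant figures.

Phase 1 (powered ascent): v₀ = 0 m/s, a = 26 m/s².
v = v₀ + at = 0 + (26)(2.5) = 65.0 m/s
Δx = v₀t + ½at² = 0·2.5 + 0.5·26·2.5² = 81.2 m

Phase 2 (coasting upward): v₀ = 65.0 m/s, a = -9.81 m/s².
v = v₀ + at → t = (0 − 65.0) / -9.81 = 6.63 s
v² = v₀² + 2aΔx → Δx = (0² − 65.0²)/(2·-9.81) = 215 m

Phase 3 (free fall): v₀ = 0 m/s, a = -9.81 m/s².
Falls 297 m from rest: t = √(2·297/9.81) = 7.78 s; v = g·t = 76.3 m/s.
Impact speed = 76.3 m/s

76.3 m/s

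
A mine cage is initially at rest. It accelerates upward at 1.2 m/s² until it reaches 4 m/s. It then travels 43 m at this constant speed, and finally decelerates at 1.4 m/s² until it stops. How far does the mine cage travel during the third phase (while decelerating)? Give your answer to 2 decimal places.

Phase 1 (accelerating): v₀ = 0 m/s, a = 1.2 m/s².
v = v₀ + at → t = (4 − 0) / 1.2 = 3.33 s
v² = v₀² + 2aΔx → Δx = (4² − 0²)/(2·1.2) = 6.67 m

Phase 2 (constant speed): v₀ = 4.00 m/s, a = 0 m/s².
Constant speed: t = d/v = 43/4.00 = 10.8 s

Phase 3 (decelerating): v₀ = 4.00 m/s, a = -1.4 m/s².
v = v₀ + at → t = (0 − 4.00) / -1.4 = 2.86 s
v² = v₀² + 2aΔx → Δx = (0² − 4.00²)/(2·-1.4) = 5.71 m
Distance in phase 3 = 5.71 m

5.71 m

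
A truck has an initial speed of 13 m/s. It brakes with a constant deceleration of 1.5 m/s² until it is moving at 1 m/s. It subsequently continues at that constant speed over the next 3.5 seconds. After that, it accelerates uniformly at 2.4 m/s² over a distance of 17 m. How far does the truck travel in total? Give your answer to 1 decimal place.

Phase 1 (decelerating): v₀ = 13.0 m/s, a = -1.5 m/s².
v = v₀ + at → t = (1 − 13.0) / -1.5 = 8.00 s
v² = v₀² + 2aΔx → Δx = (1² − 13.0²)/(2·-1.5) = 56.0 m

Phase 2 (constant speed): v₀ = 1.00 m/s, a = 0 m/s².
v = v₀ + at = 1.00 + (0)(3.5) = 1.00 m/s
Δx = v₀t + ½at² = 1.00·3.5 + 0.5·0·3.5² = 3.50 m

Phase 3 (accelerating): v₀ = 1.00 m/s, a = 2.4 m/s².
v² = v₀² + 2aΔx = 1.00² + 2·2.4·17 = 82.6 → v = 9.09 m/s
t = (v − v₀)/a = (9.09 − 1.00)/2.4 = 3.37 s
Total distance = 56.0 + 3.50 + 17.0 = 76.5 m

76.5 m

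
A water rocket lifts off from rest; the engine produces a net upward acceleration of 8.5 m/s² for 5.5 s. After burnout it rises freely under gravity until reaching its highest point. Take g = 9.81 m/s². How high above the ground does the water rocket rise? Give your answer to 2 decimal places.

239.96 m

Phase 1 (powered ascent): v₀ = 0 m/s, a = 8.5 m/s².
v = v₀ + at = 0 + (8.5)(5.5) = 46.8 m/s
Δx = v₀t + ½at² = 0·5.5 + 0.5·8.5·5.5² = 129 m

Phase 2 (coasting upward): v₀ = 46.8 m/s, a = -9.81 m/s².
v = v₀ + at → t = (0 − 46.8) / -9.81 = 4.77 s
v² = v₀² + 2aΔx → Δx = (0² − 46.8²)/(2·-9.81) = 111 m
Maximum height = 129 + 111 = 240 m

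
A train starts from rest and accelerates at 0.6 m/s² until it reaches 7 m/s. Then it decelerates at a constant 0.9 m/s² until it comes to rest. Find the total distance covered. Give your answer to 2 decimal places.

Phase 1 (accelerating): v₀ = 0 m/s, a = 0.6 m/s².
v = v₀ + at → t = (7 − 0) / 0.6 = 11.7 s
v² = v₀² + 2aΔx → Δx = (7² − 0²)/(2·0.6) = 40.8 m

Phase 2 (decelerating): v₀ = 7.00 m/s, a = -0.9 m/s².
v = v₀ + at → t = (0 − 7.00) / -0.9 = 7.78 s
v² = v₀² + 2aΔx → Δx = (0² − 7.00²)/(2·-0.9) = 27.2 m
Total distance = 40.8 + 27.2 = 68.1 m

68.06 m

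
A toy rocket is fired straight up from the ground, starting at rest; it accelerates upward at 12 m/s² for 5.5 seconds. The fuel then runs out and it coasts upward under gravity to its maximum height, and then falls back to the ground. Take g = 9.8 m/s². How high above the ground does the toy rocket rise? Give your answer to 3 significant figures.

404 m

Phase 1 (powered ascent): v₀ = 0 m/s, a = 12 m/s².
v = v₀ + at = 0 + (12)(5.5) = 66.0 m/s
Δx = v₀t + ½at² = 0·5.5 + 0.5·12·5.5² = 182 m

Phase 2 (coasting upward): v₀ = 66.0 m/s, a = -9.8 m/s².
v = v₀ + at → t = (0 − 66.0) / -9.8 = 6.73 s
v² = v₀² + 2aΔx → Δx = (0² − 66.0²)/(2·-9.8) = 222 m
Maximum height = 182 + 222 = 404 m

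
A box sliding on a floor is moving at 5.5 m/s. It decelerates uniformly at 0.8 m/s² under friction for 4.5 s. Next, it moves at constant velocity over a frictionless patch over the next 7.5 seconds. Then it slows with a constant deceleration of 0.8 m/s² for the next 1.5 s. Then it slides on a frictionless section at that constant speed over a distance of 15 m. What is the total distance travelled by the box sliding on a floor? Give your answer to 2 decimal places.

47.85 m

Phase 1 (decelerating): v₀ = 5.50 m/s, a = -0.8 m/s².
v = v₀ + at = 5.50 + (-0.8)(4.5) = 1.90 m/s
Δx = v₀t + ½at² = 5.50·4.5 + 0.5·-0.8·4.5² = 16.6 m

Phase 2 (constant speed): v₀ = 1.90 m/s, a = 0 m/s².
v = v₀ + at = 1.90 + (0)(7.5) = 1.90 m/s
Δx = v₀t + ½at² = 1.90·7.5 + 0.5·0·7.5² = 14.2 m

Phase 3 (decelerating): v₀ = 1.90 m/s, a = -0.8 m/s².
v = v₀ + at = 1.90 + (-0.8)(1.5) = 0.700 m/s
Δx = v₀t + ½at² = 1.90·1.5 + 0.5·-0.8·1.5² = 1.95 m

Phase 4 (constant speed): v₀ = 0.700 m/s, a = 0 m/s².
Constant speed: t = d/v = 15/0.700 = 21.4 s
Total distance = 16.6 + 14.2 + 1.95 + 15.0 = 47.9 m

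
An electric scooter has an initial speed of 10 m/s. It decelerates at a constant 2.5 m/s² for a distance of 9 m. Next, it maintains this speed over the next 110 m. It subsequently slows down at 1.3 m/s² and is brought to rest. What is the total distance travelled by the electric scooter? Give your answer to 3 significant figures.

140 m

Phase 1 (decelerating): v₀ = 10.0 m/s, a = -2.5 m/s².
v² = v₀² + 2aΔx = 10.0² + 2·-2.5·9 = 55.0 → v = 7.42 m/s
t = (v − v₀)/a = (7.42 − 10.0)/-2.5 = 1.03 s

Phase 2 (constant speed): v₀ = 7.42 m/s, a = 0 m/s².
Constant speed: t = d/v = 110/7.42 = 14.8 s

Phase 3 (decelerating): v₀ = 7.42 m/s, a = -1.3 m/s².
v = v₀ + at → t = (0 − 7.42) / -1.3 = 5.70 s
v² = v₀² + 2aΔx → Δx = (0² − 7.42²)/(2·-1.3) = 21.2 m
Total distance = 9.00 + 110 + 21.2 = 140 m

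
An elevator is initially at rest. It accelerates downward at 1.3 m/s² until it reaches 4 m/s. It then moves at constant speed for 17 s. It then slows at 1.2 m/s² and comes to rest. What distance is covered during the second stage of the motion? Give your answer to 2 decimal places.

Phase 1 (accelerating): v₀ = 0 m/s, a = 1.3 m/s².
v = v₀ + at → t = (4 − 0) / 1.3 = 3.08 s
v² = v₀² + 2aΔx → Δx = (4² − 0²)/(2·1.3) = 6.15 m

Phase 2 (constant speed): v₀ = 4.00 m/s, a = 0 m/s².
v = v₀ + at = 4.00 + (0)(17) = 4.00 m/s
Δx = v₀t + ½at² = 4.00·17 + 0.5·0·17² = 68.0 m
Distance in phase 2 = 68.0 m

68.00 m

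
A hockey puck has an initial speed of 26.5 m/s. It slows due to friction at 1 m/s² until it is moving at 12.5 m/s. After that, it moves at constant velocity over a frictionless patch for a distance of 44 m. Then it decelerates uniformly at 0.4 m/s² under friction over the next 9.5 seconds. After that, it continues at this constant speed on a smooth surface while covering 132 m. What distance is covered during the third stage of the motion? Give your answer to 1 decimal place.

Phase 1 (decelerating): v₀ = 26.5 m/s, a = -1 m/s².
v = v₀ + at → t = (12.5 − 26.5) / -1 = 14.0 s
v² = v₀² + 2aΔx → Δx = (12.5² − 26.5²)/(2·-1) = 273 m

Phase 2 (constant speed): v₀ = 12.5 m/s, a = 0 m/s².
Constant speed: t = d/v = 44/12.5 = 3.52 s

Phase 3 (decelerating): v₀ = 12.5 m/s, a = -0.4 m/s².
v = v₀ + at = 12.5 + (-0.4)(9.5) = 8.70 m/s
Δx = v₀t + ½at² = 12.5·9.5 + 0.5·-0.4·9.5² = 101 m
Distance in phase 3 = 101 m

100.7 m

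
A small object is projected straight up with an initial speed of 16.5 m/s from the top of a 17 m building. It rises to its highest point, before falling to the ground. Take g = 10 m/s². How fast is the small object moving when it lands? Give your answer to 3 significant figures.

24.7 m/s

Phase 1 (rising): v₀ = 16.5 m/s, a = -10 m/s².
v = v₀ + at → t = (0 − 16.5) / -10 = 1.65 s
v² = v₀² + 2aΔx → Δx = (0² − 16.5²)/(2·-10) = 13.6 m

Phase 2 (falling): v₀ = 0 m/s, a = -10 m/s².
Falls 30.6 m from rest: t = √(2·30.6/10) = 2.47 s; v = g·t = 24.7 m/s.
Final speed = 24.7 m/s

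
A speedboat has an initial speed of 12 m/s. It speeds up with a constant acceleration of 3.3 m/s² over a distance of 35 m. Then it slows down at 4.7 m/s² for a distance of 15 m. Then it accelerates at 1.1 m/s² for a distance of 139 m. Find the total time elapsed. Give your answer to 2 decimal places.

Phase 1 (accelerating): v₀ = 12.0 m/s, a = 3.3 m/s².
v² = v₀² + 2aΔx = 12.0² + 2·3.3·35 = 375 → v = 19.4 m/s
t = (v − v₀)/a = (19.4 − 12.0)/3.3 = 2.23 s

Phase 2 (decelerating): v₀ = 19.4 m/s, a = -4.7 m/s².
v² = v₀² + 2aΔx = 19.4² + 2·-4.7·15 = 234 → v = 15.3 m/s
t = (v − v₀)/a = (15.3 − 19.4)/-4.7 = 0.866 s

Phase 3 (accelerating): v₀ = 15.3 m/s, a = 1.1 m/s².
v² = v₀² + 2aΔx = 15.3² + 2·1.1·139 = 540 → v = 23.2 m/s
t = (v − v₀)/a = (23.2 − 15.3)/1.1 = 7.22 s
Total time = 2.23 + 0.866 + 7.22 = 10.3 s

10.31 s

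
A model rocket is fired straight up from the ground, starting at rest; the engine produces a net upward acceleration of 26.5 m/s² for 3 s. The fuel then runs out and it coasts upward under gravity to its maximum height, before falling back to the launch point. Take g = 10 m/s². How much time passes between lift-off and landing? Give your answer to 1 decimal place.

20.3 s

Phase 1 (powered ascent): v₀ = 0 m/s, a = 26.5 m/s².
v = v₀ + at = 0 + (26.5)(3) = 79.5 m/s
Δx = v₀t + ½at² = 0·3 + 0.5·26.5·3² = 119 m

Phase 2 (coasting upward): v₀ = 79.5 m/s, a = -10 m/s².
v = v₀ + at → t = (0 − 79.5) / -10 = 7.95 s
v² = v₀² + 2aΔx → Δx = (0² − 79.5²)/(2·-10) = 316 m

Phase 3 (free fall): v₀ = 0 m/s, a = -10 m/s².
Falls 435 m from rest: t = √(2·435/10) = 9.33 s; v = g·t = 93.3 m/s.
Total time = 3.00 + 7.95 + 9.33 = 20.3 s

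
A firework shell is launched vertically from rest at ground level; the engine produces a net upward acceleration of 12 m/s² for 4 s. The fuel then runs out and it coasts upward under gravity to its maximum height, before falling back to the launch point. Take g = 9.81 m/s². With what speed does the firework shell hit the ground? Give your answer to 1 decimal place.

64.7 m/s

Phase 1 (powered ascent): v₀ = 0 m/s, a = 12 m/s².
v = v₀ + at = 0 + (12)(4) = 48.0 m/s
Δx = v₀t + ½at² = 0·4 + 0.5·12·4² = 96.0 m

Phase 2 (coasting upward): v₀ = 48.0 m/s, a = -9.81 m/s².
v = v₀ + at → t = (0 − 48.0) / -9.81 = 4.89 s
v² = v₀² + 2aΔx → Δx = (0² − 48.0²)/(2·-9.81) = 117 m

Phase 3 (free fall): v₀ = 0 m/s, a = -9.81 m/s².
Falls 213 m from rest: t = √(2·213/9.81) = 6.60 s; v = g·t = 64.7 m/s.
Impact speed = 64.7 m/s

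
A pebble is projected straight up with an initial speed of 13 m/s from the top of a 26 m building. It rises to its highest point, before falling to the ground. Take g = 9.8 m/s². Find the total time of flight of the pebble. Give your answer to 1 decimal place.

4.0 s

Phase 1 (rising): v₀ = 13.0 m/s, a = -9.8 m/s².
v = v₀ + at → t = (0 − 13.0) / -9.8 = 1.33 s
v² = v₀² + 2aΔx → Δx = (0² − 13.0²)/(2·-9.8) = 8.62 m

Phase 2 (falling): v₀ = 0 m/s, a = -9.8 m/s².
Falls 34.6 m from rest: t = √(2·34.6/9.8) = 2.66 s; v = g·t = 26.0 m/s.
Total time = 1.33 + 2.66 = 3.98 s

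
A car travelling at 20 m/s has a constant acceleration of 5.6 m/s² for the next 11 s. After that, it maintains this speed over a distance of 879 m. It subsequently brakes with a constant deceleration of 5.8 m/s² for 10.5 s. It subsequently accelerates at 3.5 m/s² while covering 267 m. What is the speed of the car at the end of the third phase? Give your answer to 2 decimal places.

20.70 m/s

Phase 1 (accelerating): v₀ = 20.0 m/s, a = 5.6 m/s².
v = v₀ + at = 20.0 + (5.6)(11) = 81.6 m/s
Δx = v₀t + ½at² = 20.0·11 + 0.5·5.6·11² = 559 m

Phase 2 (constant speed): v₀ = 81.6 m/s, a = 0 m/s².
Constant speed: t = d/v = 879/81.6 = 10.8 s

Phase 3 (decelerating): v₀ = 81.6 m/s, a = -5.8 m/s².
v = v₀ + at = 81.6 + (-5.8)(10.5) = 20.7 m/s
Δx = v₀t + ½at² = 81.6·10.5 + 0.5·-5.8·10.5² = 537 m
Speed at end of phase 3 = 20.7 m/s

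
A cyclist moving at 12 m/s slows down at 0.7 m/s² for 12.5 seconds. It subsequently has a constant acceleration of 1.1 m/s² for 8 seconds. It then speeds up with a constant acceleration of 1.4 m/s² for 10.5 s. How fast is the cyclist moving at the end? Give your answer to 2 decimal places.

26.75 m/s

Phase 1 (decelerating): v₀ = 12.0 m/s, a = -0.7 m/s².
v = v₀ + at = 12.0 + (-0.7)(12.5) = 3.25 m/s
Δx = v₀t + ½at² = 12.0·12.5 + 0.5·-0.7·12.5² = 95.3 m

Phase 2 (accelerating): v₀ = 3.25 m/s, a = 1.1 m/s².
v = v₀ + at = 3.25 + (1.1)(8) = 12.1 m/s
Δx = v₀t + ½at² = 3.25·8 + 0.5·1.1·8² = 61.2 m

Phase 3 (accelerating): v₀ = 12.1 m/s, a = 1.4 m/s².
v = v₀ + at = 12.1 + (1.4)(10.5) = 26.8 m/s
Δx = v₀t + ½at² = 12.1·10.5 + 0.5·1.4·10.5² = 204 m
Final speed = 26.8 m/s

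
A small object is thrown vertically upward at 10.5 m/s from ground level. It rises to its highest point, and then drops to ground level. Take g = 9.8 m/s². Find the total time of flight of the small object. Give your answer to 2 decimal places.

2.14 s

Phase 1 (rising): v₀ = 10.5 m/s, a = -9.8 m/s².
v = v₀ + at → t = (0 − 10.5) / -9.8 = 1.07 s
v² = v₀² + 2aΔx → Δx = (0² − 10.5²)/(2·-9.8) = 5.62 m

Phase 2 (falling): v₀ = 0 m/s, a = -9.8 m/s².
Falls 5.62 m from rest: t = √(2·5.62/9.8) = 1.07 s; v = g·t = 10.5 m/s.
Total time = 1.07 + 1.07 = 2.14 s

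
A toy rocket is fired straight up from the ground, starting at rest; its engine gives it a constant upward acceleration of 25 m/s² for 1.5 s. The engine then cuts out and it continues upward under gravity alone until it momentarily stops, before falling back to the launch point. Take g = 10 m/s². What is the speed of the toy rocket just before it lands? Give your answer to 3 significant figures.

Phase 1 (powered ascent): v₀ = 0 m/s, a = 25 m/s².
v = v₀ + at = 0 + (25)(1.5) = 37.5 m/s
Δx = v₀t + ½at² = 0·1.5 + 0.5·25·1.5² = 28.1 m

Phase 2 (coasting upward): v₀ = 37.5 m/s, a = -10 m/s².
v = v₀ + at → t = (0 − 37.5) / -10 = 3.75 s
v² = v₀² + 2aΔx → Δx = (0² − 37.5²)/(2·-10) = 70.3 m

Phase 3 (free fall): v₀ = 0 m/s, a = -10 m/s².
Falls 98.4 m from rest: t = √(2·98.4/10) = 4.44 s; v = g·t = 44.4 m/s.
Impact speed = 44.4 m/s

44.4 m/s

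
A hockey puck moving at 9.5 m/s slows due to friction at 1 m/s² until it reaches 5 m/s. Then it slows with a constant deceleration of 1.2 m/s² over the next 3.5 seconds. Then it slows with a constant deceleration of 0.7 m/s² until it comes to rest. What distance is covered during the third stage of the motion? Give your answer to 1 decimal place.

Phase 1 (decelerating): v₀ = 9.50 m/s, a = -1 m/s².
v = v₀ + at → t = (5 − 9.50) / -1 = 4.50 s
v² = v₀² + 2aΔx → Δx = (5² − 9.50²)/(2·-1) = 32.6 m

Phase 2 (decelerating): v₀ = 5.00 m/s, a = -1.2 m/s².
v = v₀ + at = 5.00 + (-1.2)(3.5) = 0.800 m/s
Δx = v₀t + ½at² = 5.00·3.5 + 0.5·-1.2·3.5² = 10.1 m

Phase 3 (decelerating): v₀ = 0.800 m/s, a = -0.7 m/s².
v = v₀ + at → t = (0 − 0.800) / -0.7 = 1.14 s
v² = v₀² + 2aΔx → Δx = (0² − 0.800²)/(2·-0.7) = 0.457 m
Distance in phase 3 = 0.457 m

0.5 m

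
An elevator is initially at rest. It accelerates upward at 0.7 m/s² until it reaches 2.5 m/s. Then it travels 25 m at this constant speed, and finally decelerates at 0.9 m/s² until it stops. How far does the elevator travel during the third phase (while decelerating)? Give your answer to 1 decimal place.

Phase 1 (accelerating): v₀ = 0 m/s, a = 0.7 m/s².
v = v₀ + at → t = (2.5 − 0) / 0.7 = 3.57 s
v² = v₀² + 2aΔx → Δx = (2.5² − 0²)/(2·0.7) = 4.46 m

Phase 2 (constant speed): v₀ = 2.50 m/s, a = 0 m/s².
Constant speed: t = d/v = 25/2.50 = 10.0 s

Phase 3 (decelerating): v₀ = 2.50 m/s, a = -0.9 m/s².
v = v₀ + at → t = (0 − 2.50) / -0.9 = 2.78 s
v² = v₀² + 2aΔx → Δx = (0² − 2.50²)/(2·-0.9) = 3.47 m
Distance in phase 3 = 3.47 m

3.5 m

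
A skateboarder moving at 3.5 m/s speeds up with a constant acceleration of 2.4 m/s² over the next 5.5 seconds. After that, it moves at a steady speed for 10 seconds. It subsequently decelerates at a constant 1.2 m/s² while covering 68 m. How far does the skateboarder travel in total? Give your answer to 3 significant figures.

291 m

Phase 1 (accelerating): v₀ = 3.50 m/s, a = 2.4 m/s².
v = v₀ + at = 3.50 + (2.4)(5.5) = 16.7 m/s
Δx = v₀t + ½at² = 3.50·5.5 + 0.5·2.4·5.5² = 55.5 m

Phase 2 (constant speed): v₀ = 16.7 m/s, a = 0 m/s².
v = v₀ + at = 16.7 + (0)(10) = 16.7 m/s
Δx = v₀t + ½at² = 16.7·10 + 0.5·0·10² = 167 m

Phase 3 (decelerating): v₀ = 16.7 m/s, a = -1.2 m/s².
v² = v₀² + 2aΔx = 16.7² + 2·-1.2·68 = 116 → v = 10.8 m/s
t = (v − v₀)/a = (10.8 − 16.7)/-1.2 = 4.95 s
Total distance = 55.5 + 167 + 68.0 = 291 m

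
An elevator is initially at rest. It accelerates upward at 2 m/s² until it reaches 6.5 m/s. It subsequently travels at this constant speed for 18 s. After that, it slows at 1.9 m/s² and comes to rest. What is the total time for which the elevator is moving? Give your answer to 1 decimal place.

24.7 s

Phase 1 (accelerating): v₀ = 0 m/s, a = 2 m/s².
v = v₀ + at → t = (6.5 − 0) / 2 = 3.25 s
v² = v₀² + 2aΔx → Δx = (6.5² − 0²)/(2·2) = 10.6 m

Phase 2 (constant speed): v₀ = 6.50 m/s, a = 0 m/s².
v = v₀ + at = 6.50 + (0)(18) = 6.50 m/s
Δx = v₀t + ½at² = 6.50·18 + 0.5·0·18² = 117 m

Phase 3 (decelerating): v₀ = 6.50 m/s, a = -1.9 m/s².
v = v₀ + at → t = (0 − 6.50) / -1.9 = 3.42 s
v² = v₀² + 2aΔx → Δx = (0² − 6.50²)/(2·-1.9) = 11.1 m
Total time = 3.25 + 18.0 + 3.42 = 24.7 s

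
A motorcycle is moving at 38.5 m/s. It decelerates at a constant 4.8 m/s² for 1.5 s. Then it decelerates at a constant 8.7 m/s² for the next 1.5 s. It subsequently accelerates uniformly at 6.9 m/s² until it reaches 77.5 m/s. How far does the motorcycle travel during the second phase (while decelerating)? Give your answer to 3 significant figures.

Phase 1 (decelerating): v₀ = 38.5 m/s, a = -4.8 m/s².
v = v₀ + at = 38.5 + (-4.8)(1.5) = 31.3 m/s
Δx = v₀t + ½at² = 38.5·1.5 + 0.5·-4.8·1.5² = 52.4 m

Phase 2 (decelerating): v₀ = 31.3 m/s, a = -8.7 m/s².
v = v₀ + at = 31.3 + (-8.7)(1.5) = 18.2 m/s
Δx = v₀t + ½at² = 31.3·1.5 + 0.5·-8.7·1.5² = 37.2 m
Distance in phase 2 = 37.2 m

37.2 m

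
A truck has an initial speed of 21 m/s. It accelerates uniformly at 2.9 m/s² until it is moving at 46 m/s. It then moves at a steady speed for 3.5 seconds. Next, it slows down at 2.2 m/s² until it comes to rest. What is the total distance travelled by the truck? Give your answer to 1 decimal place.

Phase 1 (accelerating): v₀ = 21.0 m/s, a = 2.9 m/s².
v = v₀ + at → t = (46 − 21.0) / 2.9 = 8.62 s
v² = v₀² + 2aΔx → Δx = (46² − 21.0²)/(2·2.9) = 289 m

Phase 2 (constant speed): v₀ = 46.0 m/s, a = 0 m/s².
v = v₀ + at = 46.0 + (0)(3.5) = 46.0 m/s
Δx = v₀t + ½at² = 46.0·3.5 + 0.5·0·3.5² = 161 m

Phase 3 (decelerating): v₀ = 46.0 m/s, a = -2.2 m/s².
v = v₀ + at → t = (0 − 46.0) / -2.2 = 20.9 s
v² = v₀² + 2aΔx → Δx = (0² − 46.0²)/(2·-2.2) = 481 m
Total distance = 289 + 161 + 481 = 931 m

930.7 m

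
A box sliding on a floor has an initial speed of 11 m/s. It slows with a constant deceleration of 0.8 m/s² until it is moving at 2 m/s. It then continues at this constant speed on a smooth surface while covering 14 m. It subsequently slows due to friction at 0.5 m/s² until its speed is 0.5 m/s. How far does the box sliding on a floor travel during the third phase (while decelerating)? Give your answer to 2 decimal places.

Phase 1 (decelerating): v₀ = 11.0 m/s, a = -0.8 m/s².
v = v₀ + at → t = (2 − 11.0) / -0.8 = 11.2 s
v² = v₀² + 2aΔx → Δx = (2² − 11.0²)/(2·-0.8) = 73.1 m

Phase 2 (constant speed): v₀ = 2.00 m/s, a = 0 m/s².
Constant speed: t = d/v = 14/2.00 = 7.00 s

Phase 3 (decelerating): v₀ = 2.00 m/s, a = -0.5 m/s².
v = v₀ + at → t = (0.5 − 2.00) / -0.5 = 3.00 s
v² = v₀² + 2aΔx → Δx = (0.5² − 2.00²)/(2·-0.5) = 3.75 m
Distance in phase 3 = 3.75 m

3.75 m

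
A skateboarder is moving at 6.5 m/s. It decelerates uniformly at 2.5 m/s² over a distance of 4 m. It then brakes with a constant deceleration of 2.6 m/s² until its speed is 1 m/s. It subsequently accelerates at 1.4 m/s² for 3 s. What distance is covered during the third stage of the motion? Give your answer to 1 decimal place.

9.3 m

Phase 1 (decelerating): v₀ = 6.50 m/s, a = -2.5 m/s².
v² = v₀² + 2aΔx = 6.50² + 2·-2.5·4 = 22.2 → v = 4.72 m/s
t = (v − v₀)/a = (4.72 − 6.50)/-2.5 = 0.713 s

Phase 2 (decelerating): v₀ = 4.72 m/s, a = -2.6 m/s².
v = v₀ + at → t = (1 − 4.72) / -2.6 = 1.43 s
v² = v₀² + 2aΔx → Δx = (1² − 4.72²)/(2·-2.6) = 4.09 m

Phase 3 (accelerating): v₀ = 1.00 m/s, a = 1.4 m/s².
v = v₀ + at = 1.00 + (1.4)(3) = 5.20 m/s
Δx = v₀t + ½at² = 1.00·3 + 0.5·1.4·3² = 9.30 m
Distance in phase 3 = 9.30 m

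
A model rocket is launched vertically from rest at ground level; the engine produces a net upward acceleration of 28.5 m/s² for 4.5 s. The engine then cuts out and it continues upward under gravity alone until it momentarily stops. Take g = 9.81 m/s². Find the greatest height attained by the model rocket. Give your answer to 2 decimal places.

1126.89 m

Phase 1 (powered ascent): v₀ = 0 m/s, a = 28.5 m/s².
v = v₀ + at = 0 + (28.5)(4.5) = 128 m/s
Δx = v₀t + ½at² = 0·4.5 + 0.5·28.5·4.5² = 289 m

Phase 2 (coasting upward): v₀ = 128 m/s, a = -9.81 m/s².
v = v₀ + at → t = (0 − 128) / -9.81 = 13.1 s
v² = v₀² + 2aΔx → Δx = (0² − 128²)/(2·-9.81) = 838 m
Maximum height = 289 + 838 = 1130 m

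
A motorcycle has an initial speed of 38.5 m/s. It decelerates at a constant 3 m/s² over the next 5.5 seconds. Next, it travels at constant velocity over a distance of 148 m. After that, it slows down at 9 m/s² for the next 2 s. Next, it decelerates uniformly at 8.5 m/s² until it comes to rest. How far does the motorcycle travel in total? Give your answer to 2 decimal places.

341.32 m

Phase 1 (decelerating): v₀ = 38.5 m/s, a = -3 m/s².
v = v₀ + at = 38.5 + (-3)(5.5) = 22.0 m/s
Δx = v₀t + ½at² = 38.5·5.5 + 0.5·-3·5.5² = 166 m

Phase 2 (constant speed): v₀ = 22.0 m/s, a = 0 m/s².
Constant speed: t = d/v = 148/22.0 = 6.73 s

Phase 3 (decelerating): v₀ = 22.0 m/s, a = -9 m/s².
v = v₀ + at = 22.0 + (-9)(2) = 4.00 m/s
Δx = v₀t + ½at² = 22.0·2 + 0.5·-9·2² = 26.0 m

Phase 4 (decelerating): v₀ = 4.00 m/s, a = -8.5 m/s².
v = v₀ + at → t = (0 − 4.00) / -8.5 = 0.471 s
v² = v₀² + 2aΔx → Δx = (0² − 4.00²)/(2·-8.5) = 0.941 m
Total distance = 166 + 148 + 26.0 + 0.941 = 341 m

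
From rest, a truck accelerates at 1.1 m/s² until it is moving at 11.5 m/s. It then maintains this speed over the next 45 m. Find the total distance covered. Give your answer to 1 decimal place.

105.1 m

Phase 1 (accelerating): v₀ = 0 m/s, a = 1.1 m/s².
v = v₀ + at → t = (11.5 − 0) / 1.1 = 10.5 s
v² = v₀² + 2aΔx → Δx = (11.5² − 0²)/(2·1.1) = 60.1 m

Phase 2 (constant speed): v₀ = 11.5 m/s, a = 0 m/s².
Constant speed: t = d/v = 45/11.5 = 3.91 s
Total distance = 60.1 + 45.0 = 105 m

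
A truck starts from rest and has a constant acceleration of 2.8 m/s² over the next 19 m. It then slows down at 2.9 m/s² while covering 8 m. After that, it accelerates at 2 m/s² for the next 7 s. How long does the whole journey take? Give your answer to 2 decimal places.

Phase 1 (accelerating): v₀ = 0 m/s, a = 2.8 m/s².
v² = v₀² + 2aΔx = 0² + 2·2.8·19 = 106 → v = 10.3 m/s
t = (v − v₀)/a = (10.3 − 0)/2.8 = 3.68 s

Phase 2 (decelerating): v₀ = 10.3 m/s, a = -2.9 m/s².
v² = v₀² + 2aΔx = 10.3² + 2·-2.9·8 = 60.0 → v = 7.75 m/s
t = (v − v₀)/a = (7.75 − 10.3)/-2.9 = 0.886 s

Phase 3 (accelerating): v₀ = 7.75 m/s, a = 2 m/s².
v = v₀ + at = 7.75 + (2)(7) = 21.7 m/s
Δx = v₀t + ½at² = 7.75·7 + 0.5·2·7² = 103 m
Total time = 3.68 + 0.886 + 7.00 = 11.6 s

11.57 s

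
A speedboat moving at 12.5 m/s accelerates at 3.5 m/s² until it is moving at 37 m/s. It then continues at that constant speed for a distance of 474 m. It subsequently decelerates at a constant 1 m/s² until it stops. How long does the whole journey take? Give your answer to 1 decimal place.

Phase 1 (accelerating): v₀ = 12.5 m/s, a = 3.5 m/s².
v = v₀ + at → t = (37 − 12.5) / 3.5 = 7.00 s
v² = v₀² + 2aΔx → Δx = (37² − 12.5²)/(2·3.5) = 173 m

Phase 2 (constant speed): v₀ = 37.0 m/s, a = 0 m/s².
Constant speed: t = d/v = 474/37.0 = 12.8 s

Phase 3 (decelerating): v₀ = 37.0 m/s, a = -1 m/s².
v = v₀ + at → t = (0 − 37.0) / -1 = 37.0 s
v² = v₀² + 2aΔx → Δx = (0² − 37.0²)/(2·-1) = 684 m
Total time = 7.00 + 12.8 + 37.0 = 56.8 s

56.8 s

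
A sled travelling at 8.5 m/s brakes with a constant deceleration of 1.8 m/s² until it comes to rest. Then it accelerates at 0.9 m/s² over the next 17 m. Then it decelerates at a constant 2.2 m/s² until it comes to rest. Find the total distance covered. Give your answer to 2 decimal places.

Phase 1 (decelerating): v₀ = 8.50 m/s, a = -1.8 m/s².
v = v₀ + at → t = (0 − 8.50) / -1.8 = 4.72 s
v² = v₀² + 2aΔx → Δx = (0² − 8.50²)/(2·-1.8) = 20.1 m

Phase 2 (accelerating): v₀ = 0 m/s, a = 0.9 m/s².
v² = v₀² + 2aΔx = 0² + 2·0.9·17 = 30.6 → v = 5.53 m/s
t = (v − v₀)/a = (5.53 − 0)/0.9 = 6.15 s

Phase 3 (decelerating): v₀ = 5.53 m/s, a = -2.2 m/s².
v = v₀ + at → t = (0 − 5.53) / -2.2 = 2.51 s
v² = v₀² + 2aΔx → Δx = (0² − 5.53²)/(2·-2.2) = 6.95 m
Total distance = 20.1 + 17.0 + 6.95 = 44.0 m

44.02 m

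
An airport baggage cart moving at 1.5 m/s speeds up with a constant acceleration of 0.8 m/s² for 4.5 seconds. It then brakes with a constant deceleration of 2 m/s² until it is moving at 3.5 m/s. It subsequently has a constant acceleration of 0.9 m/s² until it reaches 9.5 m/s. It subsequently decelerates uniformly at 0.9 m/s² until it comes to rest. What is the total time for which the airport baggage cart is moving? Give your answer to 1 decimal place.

22.5 s

Phase 1 (accelerating): v₀ = 1.50 m/s, a = 0.8 m/s².
v = v₀ + at = 1.50 + (0.8)(4.5) = 5.10 m/s
Δx = v₀t + ½at² = 1.50·4.5 + 0.5·0.8·4.5² = 14.8 m

Phase 2 (decelerating): v₀ = 5.10 m/s, a = -2 m/s².
v = v₀ + at → t = (3.5 − 5.10) / -2 = 0.800 s
v² = v₀² + 2aΔx → Δx = (3.5² − 5.10²)/(2·-2) = 3.44 m

Phase 3 (accelerating): v₀ = 3.50 m/s, a = 0.9 m/s².
v = v₀ + at → t = (9.5 − 3.50) / 0.9 = 6.67 s
v² = v₀² + 2aΔx → Δx = (9.5² − 3.50²)/(2·0.9) = 43.3 m

Phase 4 (decelerating): v₀ = 9.50 m/s, a = -0.9 m/s².
v = v₀ + at → t = (0 − 9.50) / -0.9 = 10.6 s
v² = v₀² + 2aΔx → Δx = (0² − 9.50²)/(2·-0.9) = 50.1 m
Total time = 4.50 + 0.800 + 6.67 + 10.6 = 22.5 s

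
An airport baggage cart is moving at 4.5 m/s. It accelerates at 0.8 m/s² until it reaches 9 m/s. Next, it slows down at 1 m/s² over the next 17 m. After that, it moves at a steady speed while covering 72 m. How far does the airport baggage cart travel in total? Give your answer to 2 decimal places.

126.97 m

Phase 1 (accelerating): v₀ = 4.50 m/s, a = 0.8 m/s².
v = v₀ + at → t = (9 − 4.50) / 0.8 = 5.62 s
v² = v₀² + 2aΔx → Δx = (9² − 4.50²)/(2·0.8) = 38.0 m

Phase 2 (decelerating): v₀ = 9.00 m/s, a = -1 m/s².
v² = v₀² + 2aΔx = 9.00² + 2·-1·17 = 47.0 → v = 6.86 m/s
t = (v − v₀)/a = (6.86 − 9.00)/-1 = 2.14 s

Phase 3 (constant speed): v₀ = 6.86 m/s, a = 0 m/s².
Constant speed: t = d/v = 72/6.86 = 10.5 s
Total distance = 38.0 + 17.0 + 72.0 = 127 m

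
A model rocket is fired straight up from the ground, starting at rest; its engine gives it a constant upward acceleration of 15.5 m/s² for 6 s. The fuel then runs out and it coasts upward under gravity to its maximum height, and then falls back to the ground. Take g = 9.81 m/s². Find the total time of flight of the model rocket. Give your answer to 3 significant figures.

27.6 s

Phase 1 (powered ascent): v₀ = 0 m/s, a = 15.5 m/s².
v = v₀ + at = 0 + (15.5)(6) = 93.0 m/s
Δx = v₀t + ½at² = 0·6 + 0.5·15.5·6² = 279 m

Phase 2 (coasting upward): v₀ = 93.0 m/s, a = -9.81 m/s².
v = v₀ + at → t = (0 − 93.0) / -9.81 = 9.48 s
v² = v₀² + 2aΔx → Δx = (0² − 93.0²)/(2·-9.81) = 441 m

Phase 3 (free fall): v₀ = 0 m/s, a = -9.81 m/s².
Falls 720 m from rest: t = √(2·720/9.81) = 12.1 s; v = g·t = 119 m/s.
Total time = 6.00 + 9.48 + 12.1 = 27.6 s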